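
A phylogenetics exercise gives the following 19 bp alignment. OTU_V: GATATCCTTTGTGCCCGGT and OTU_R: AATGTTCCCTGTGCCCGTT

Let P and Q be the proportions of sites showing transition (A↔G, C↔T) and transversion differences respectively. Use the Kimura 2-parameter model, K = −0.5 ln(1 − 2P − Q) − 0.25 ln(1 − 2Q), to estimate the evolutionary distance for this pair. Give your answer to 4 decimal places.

Mismatches occur at site 1 (G↔A, transition), site 4 (A↔G, transition), site 6 (C↔T, transition), site 8 (T↔C, transition), site 9 (T↔C, transition), site 18 (G↔T, transversion).
Of the 6 differences, 5 transitions and 1 transversion over 19 sites: P = 5/19 = 0.263158, Q = 1/19 = 0.052632.
d = −0.5·ln(0.421052) − 0.25·ln(0.894736) = −0.5·(-0.864999) − 0.25·(-0.111227) = 0.4603.

0.4603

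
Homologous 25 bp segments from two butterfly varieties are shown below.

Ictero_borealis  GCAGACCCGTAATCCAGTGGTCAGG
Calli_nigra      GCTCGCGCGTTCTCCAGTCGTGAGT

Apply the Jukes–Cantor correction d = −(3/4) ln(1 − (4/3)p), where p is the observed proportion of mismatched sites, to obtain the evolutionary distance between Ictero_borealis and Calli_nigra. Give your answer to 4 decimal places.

0.4904

Mismatches occur at site 3 (A/T), site 4 (G/C), site 5 (A/G), site 7 (C/G), site 11 (A/T), site 12 (A/C), site 19 (G/C), site 22 (C/G), site 25 (G/T).
p = 9/25 = 0.360000.
d = −0.75 · ln(1 − (4/3)·0.360000) = −0.75 · ln(0.520000) = −0.75 · (-0.653926) = 0.4904.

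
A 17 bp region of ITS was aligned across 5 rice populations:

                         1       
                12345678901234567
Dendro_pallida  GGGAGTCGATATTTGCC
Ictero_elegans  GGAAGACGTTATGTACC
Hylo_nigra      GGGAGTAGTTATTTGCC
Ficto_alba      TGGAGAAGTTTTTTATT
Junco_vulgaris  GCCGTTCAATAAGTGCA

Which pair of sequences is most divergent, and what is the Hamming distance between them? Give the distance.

Pairwise Hamming distances:
  Dendro_pallida vs Ictero_elegans: 5
  Dendro_pallida vs Hylo_nigra: 2
  Dendro_pallida vs Ficto_alba: 8
  Dendro_pallida vs Junco_vulgaris: 8
  Ictero_elegans vs Hylo_nigra: 5
  Ictero_elegans vs Ficto_alba: 7
  Ictero_elegans vs Junco_vulgaris: 10
  Hylo_nigra vs Ficto_alba: 6
  Hylo_nigra vs Junco_vulgaris: 10
  Ficto_alba vs Junco_vulgaris: 15
The largest is 15, between Ficto_alba and Junco_vulgaris.

15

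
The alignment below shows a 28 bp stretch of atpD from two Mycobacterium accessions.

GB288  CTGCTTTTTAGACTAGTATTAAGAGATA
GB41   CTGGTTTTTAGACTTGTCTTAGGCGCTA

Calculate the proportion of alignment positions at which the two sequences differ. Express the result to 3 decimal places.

0.214

The sequences differ at positions 4 (C/G), 15 (A/T), 18 (A/C), 22 (A/G), 24 (A/C), 26 (A/C).
There are 6 differences over 28 sites, so p = 6/28 = 0.214.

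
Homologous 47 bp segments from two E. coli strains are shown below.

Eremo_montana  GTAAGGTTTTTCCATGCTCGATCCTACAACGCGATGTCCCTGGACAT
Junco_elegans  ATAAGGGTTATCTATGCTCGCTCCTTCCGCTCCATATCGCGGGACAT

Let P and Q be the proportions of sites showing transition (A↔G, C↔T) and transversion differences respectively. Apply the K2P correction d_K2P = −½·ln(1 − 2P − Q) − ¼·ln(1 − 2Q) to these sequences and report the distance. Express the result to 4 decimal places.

Differing sites — 1:G/A (Ti); 7:T/G (Tv); 10:T/A (Tv); 13:C/T (Ti); 21:A/C (Tv); 26:A/T (Tv); 28:A/C (Tv); 29:A/G (Ti); 31:G/T (Tv); 33:G/C (Tv); 36:G/A (Ti); 39:C/G (Tv); 41:T/G (Tv).
Of the 13 differences, 4 transitions and 9 transversions over 47 sites: P = 4/47 = 0.085106, Q = 9/47 = 0.191489.
d = −0.5·ln(0.638299) − 0.25·ln(0.617022) = −0.5·(-0.448948) − 0.25·(-0.482851) = 0.3452.

0.3452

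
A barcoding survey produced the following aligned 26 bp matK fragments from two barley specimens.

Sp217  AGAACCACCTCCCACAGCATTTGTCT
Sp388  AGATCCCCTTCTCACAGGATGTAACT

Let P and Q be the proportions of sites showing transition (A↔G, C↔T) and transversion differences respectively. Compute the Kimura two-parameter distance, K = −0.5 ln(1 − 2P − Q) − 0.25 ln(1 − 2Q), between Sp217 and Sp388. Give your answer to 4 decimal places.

Differing sites — 4:A/T (Tv); 7:A/C (Tv); 9:C/T (Ti); 12:C/T (Ti); 18:C/G (Tv); 21:T/G (Tv); 23:G/A (Ti); 24:T/A (Tv).
Of the 8 differences, 3 transitions and 5 transversions over 26 sites: P = 3/26 = 0.115385, Q = 5/26 = 0.192308.
d = −0.5·ln(0.576922) − 0.25·ln(0.615384) = −0.5·(-0.550048) − 0.25·(-0.485509) = 0.3964.

0.3964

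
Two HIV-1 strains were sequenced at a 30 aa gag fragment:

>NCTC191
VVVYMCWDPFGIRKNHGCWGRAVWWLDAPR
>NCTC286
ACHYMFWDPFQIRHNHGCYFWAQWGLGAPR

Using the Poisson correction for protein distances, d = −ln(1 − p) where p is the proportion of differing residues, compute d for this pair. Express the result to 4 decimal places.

Mismatches occur at site 1 (V→A), site 2 (V→C), site 3 (V→H), site 6 (C→F), site 11 (G→Q), site 14 (K→H), site 19 (W→Y), site 20 (G→F), site 21 (R→W), site 23 (V→Q), site 25 (W→G), site 27 (D→G).
p = 12/30 = 0.400000.
d = −ln(1 − 0.400000) = −ln(0.600000) = 0.5108.

0.5108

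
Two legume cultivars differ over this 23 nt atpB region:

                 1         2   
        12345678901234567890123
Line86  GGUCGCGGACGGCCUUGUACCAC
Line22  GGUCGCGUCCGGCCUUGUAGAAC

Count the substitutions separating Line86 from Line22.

Differing sites — 8:G/U; 9:A/C; 20:C/G; 21:C/A.
That gives 4 mismatches out of 23 aligned sites, so the Hamming distance is 4.

4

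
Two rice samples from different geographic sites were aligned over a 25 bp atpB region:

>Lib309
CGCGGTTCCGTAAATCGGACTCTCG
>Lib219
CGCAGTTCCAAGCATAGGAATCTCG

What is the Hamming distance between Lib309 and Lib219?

Differing sites — 4:G/A; 10:G/A; 11:T/A; 12:A/G; 13:A/C; 16:C/A; 20:C/A.
That gives 7 mismatches out of 25 aligned sites, so the Hamming distance is 7.

7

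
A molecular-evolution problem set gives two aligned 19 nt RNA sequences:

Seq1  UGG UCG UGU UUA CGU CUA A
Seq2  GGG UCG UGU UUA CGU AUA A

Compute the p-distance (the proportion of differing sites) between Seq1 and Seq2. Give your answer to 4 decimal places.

The sequences differ at positions 1 (U/G), 16 (C/A).
There are 2 differences over 19 sites, so p = 2/19 = 0.1053.

0.1053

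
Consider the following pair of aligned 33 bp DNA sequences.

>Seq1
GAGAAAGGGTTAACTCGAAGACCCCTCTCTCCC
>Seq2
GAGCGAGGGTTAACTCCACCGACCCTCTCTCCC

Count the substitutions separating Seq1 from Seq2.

Differing sites — 4:A/C; 5:A/G; 17:G/C; 19:A/C; 20:G/C; 21:A/G; 22:C/A.
That gives 7 mismatches out of 33 aligned sites, so the Hamming distance is 7.

7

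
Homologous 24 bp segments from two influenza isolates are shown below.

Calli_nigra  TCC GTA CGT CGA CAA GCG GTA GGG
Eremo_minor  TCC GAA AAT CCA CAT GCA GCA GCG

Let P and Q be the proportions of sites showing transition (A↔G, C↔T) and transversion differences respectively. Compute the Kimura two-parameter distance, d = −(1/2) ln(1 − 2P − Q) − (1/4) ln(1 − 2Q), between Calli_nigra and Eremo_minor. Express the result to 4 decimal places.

Differing sites — 5:T/A (Tv); 7:C/A (Tv); 8:G/A (Ti); 11:G/C (Tv); 15:A/T (Tv); 18:G/A (Ti); 20:T/C (Ti); 23:G/C (Tv).
Of the 8 differences, 3 transitions and 5 transversions over 24 sites: P = 3/24 = 0.125000, Q = 5/24 = 0.208333.
d = −0.5·ln(0.541667) − 0.25·ln(0.583334) = −0.5·(-0.613104) − 0.25·(-0.538995) = 0.4413.

0.4413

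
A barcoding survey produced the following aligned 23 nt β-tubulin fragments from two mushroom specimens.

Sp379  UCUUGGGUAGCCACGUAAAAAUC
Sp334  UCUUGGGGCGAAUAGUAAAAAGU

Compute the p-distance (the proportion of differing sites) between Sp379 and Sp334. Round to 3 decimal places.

0.348

Mismatches occur at site 8 (U→G), site 9 (A→C), site 11 (C→A), site 12 (C→A), site 13 (A→U), site 14 (C→A), site 22 (U→G), site 23 (C→U).
There are 8 differences over 23 sites, so p = 8/23 = 0.348.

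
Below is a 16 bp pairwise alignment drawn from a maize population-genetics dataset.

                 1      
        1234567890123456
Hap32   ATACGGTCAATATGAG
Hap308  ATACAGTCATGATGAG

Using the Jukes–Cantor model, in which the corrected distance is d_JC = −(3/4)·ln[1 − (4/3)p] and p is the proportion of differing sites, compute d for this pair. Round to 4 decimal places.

Differing sites — 5:G/A; 10:A/T; 11:T/G.
p = 3/16 = 0.187500.
d = −0.75 · ln(1 − (4/3)·0.187500) = −0.75 · ln(0.750000) = −0.75 · (-0.287682) = 0.2158.

0.2158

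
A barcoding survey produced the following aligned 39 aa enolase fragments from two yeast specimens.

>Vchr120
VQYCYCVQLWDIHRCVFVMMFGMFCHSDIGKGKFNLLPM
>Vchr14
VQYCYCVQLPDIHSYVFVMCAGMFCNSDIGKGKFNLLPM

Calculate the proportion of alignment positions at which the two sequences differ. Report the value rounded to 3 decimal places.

0.154

The sequences differ at positions 10 (W/P), 14 (R/S), 15 (C/Y), 20 (M/C), 21 (F/A), 26 (H/N).
There are 6 differences over 39 sites, so p = 6/39 = 0.154.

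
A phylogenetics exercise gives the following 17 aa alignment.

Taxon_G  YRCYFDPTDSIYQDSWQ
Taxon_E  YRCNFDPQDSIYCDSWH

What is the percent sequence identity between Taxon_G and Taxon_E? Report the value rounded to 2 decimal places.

76.47%

Mismatches occur at site 4 (Y↔N), site 8 (T↔Q), site 13 (Q↔C), site 17 (Q↔H).
13 of the 17 sites match, so the percent identity is 13/17 × 100 = 76.47%.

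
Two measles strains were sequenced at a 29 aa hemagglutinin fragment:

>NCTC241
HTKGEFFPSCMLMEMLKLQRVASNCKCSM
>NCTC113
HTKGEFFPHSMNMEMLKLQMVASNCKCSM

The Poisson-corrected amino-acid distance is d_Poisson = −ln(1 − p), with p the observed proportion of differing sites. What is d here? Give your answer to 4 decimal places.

Differing sites — 9:S/H; 10:C/S; 12:L/N; 20:R/M.
p = 4/29 = 0.137931.
d = −ln(1 − 0.137931) = −ln(0.862069) = 0.1484.

0.1484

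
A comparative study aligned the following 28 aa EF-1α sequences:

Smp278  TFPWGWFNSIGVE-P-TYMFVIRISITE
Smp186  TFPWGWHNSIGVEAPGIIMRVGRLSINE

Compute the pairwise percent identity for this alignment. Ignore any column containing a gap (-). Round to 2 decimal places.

73.08%

Excluding the 2 gap columns leaves 26 comparable sites.
Differing sites — 7:F/H; 17:T/I; 18:Y/I; 20:F/R; 22:I/G; 24:I/L; 27:T/N.
19 of the 26 comparable sites match, so the percent identity is 19/26 × 100 = 73.08%.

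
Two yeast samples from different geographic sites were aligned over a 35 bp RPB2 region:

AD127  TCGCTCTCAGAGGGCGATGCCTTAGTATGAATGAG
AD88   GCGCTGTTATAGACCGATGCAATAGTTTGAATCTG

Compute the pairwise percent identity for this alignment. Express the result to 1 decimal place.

68.6%

The sequences differ at positions 1 (T/G), 6 (C/G), 8 (C/T), 10 (G/T), 13 (G/A), 14 (G/C), 21 (C/A), 22 (T/A), 27 (A/T), 33 (G/C), 34 (A/T).
24 of the 35 sites match, so the percent identity is 24/35 × 100 = 68.6%.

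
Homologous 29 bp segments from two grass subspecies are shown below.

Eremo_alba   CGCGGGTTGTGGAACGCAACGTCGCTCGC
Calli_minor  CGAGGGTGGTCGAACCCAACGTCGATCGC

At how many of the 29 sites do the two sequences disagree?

5

Differing sites — 3:C/A; 8:T/G; 11:G/C; 16:G/C; 25:C/A.
That gives 5 mismatches out of 29 aligned sites, so the Hamming distance is 5.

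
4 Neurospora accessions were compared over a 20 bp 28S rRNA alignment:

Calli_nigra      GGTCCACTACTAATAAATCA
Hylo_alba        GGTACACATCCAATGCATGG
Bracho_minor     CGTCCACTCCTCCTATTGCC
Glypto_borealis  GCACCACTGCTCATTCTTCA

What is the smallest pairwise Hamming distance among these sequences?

Pairwise Hamming distances:
  Calli_nigra vs Hylo_alba: 8
  Calli_nigra vs Bracho_minor: 8
  Calli_nigra vs Glypto_borealis: 7
  Hylo_alba vs Bracho_minor: 13
  Hylo_alba vs Glypto_borealis: 11
  Bracho_minor vs Glypto_borealis: 9
The smallest is 7, between Calli_nigra and Glypto_borealis.

7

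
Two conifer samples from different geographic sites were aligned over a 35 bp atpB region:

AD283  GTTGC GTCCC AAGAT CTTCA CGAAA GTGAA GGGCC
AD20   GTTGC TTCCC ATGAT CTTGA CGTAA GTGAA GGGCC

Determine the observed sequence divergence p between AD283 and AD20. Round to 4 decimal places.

Differing sites — 6:G/T; 12:A/T; 19:C/G; 23:A/T.
There are 4 differences over 35 sites, so p = 4/35 = 0.1143.

0.1143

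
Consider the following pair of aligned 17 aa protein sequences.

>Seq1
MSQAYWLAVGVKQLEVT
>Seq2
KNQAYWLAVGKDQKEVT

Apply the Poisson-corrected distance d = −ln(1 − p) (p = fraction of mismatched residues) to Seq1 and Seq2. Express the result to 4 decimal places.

0.3483

Differing sites — 1:M/K; 2:S/N; 11:V/K; 12:K/D; 14:L/K.
p = 5/17 = 0.294118.
d = −ln(1 − 0.294118) = −ln(0.705882) = 0.3483.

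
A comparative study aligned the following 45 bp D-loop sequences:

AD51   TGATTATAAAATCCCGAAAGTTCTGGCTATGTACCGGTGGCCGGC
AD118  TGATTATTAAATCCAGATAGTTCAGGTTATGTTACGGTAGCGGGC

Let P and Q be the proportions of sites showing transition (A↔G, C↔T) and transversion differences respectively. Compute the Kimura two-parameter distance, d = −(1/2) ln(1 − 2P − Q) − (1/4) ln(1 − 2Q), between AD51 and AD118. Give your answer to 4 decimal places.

Mismatches occur at site 8 (A↔T, transversion), site 15 (C↔A, transversion), site 18 (A↔T, transversion), site 24 (T↔A, transversion), site 27 (C↔T, transition), site 33 (A↔T, transversion), site 34 (C↔A, transversion), site 39 (G↔A, transition), site 42 (C↔G, transversion).
Of the 9 differences, 2 transitions and 7 transversions over 45 sites: P = 2/45 = 0.044444, Q = 7/45 = 0.155556.
d = −0.5·ln(0.755556) − 0.25·ln(0.688888) = −0.5·(-0.280301) − 0.25·(-0.372677) = 0.2333.

0.2333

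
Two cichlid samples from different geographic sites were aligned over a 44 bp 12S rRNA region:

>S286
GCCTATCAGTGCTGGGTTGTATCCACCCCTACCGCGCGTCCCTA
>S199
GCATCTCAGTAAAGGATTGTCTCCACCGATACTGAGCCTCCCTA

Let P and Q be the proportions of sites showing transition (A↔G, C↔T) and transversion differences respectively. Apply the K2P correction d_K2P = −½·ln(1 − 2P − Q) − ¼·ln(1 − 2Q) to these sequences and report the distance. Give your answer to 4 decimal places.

The sequences differ at positions 3 (C/A, transversion), 5 (A/C, transversion), 11 (G/A, transition), 12 (C/A, transversion), 13 (T/A, transversion), 16 (G/A, transition), 21 (A/C, transversion), 28 (C/G, transversion), 29 (C/A, transversion), 33 (C/T, transition), 35 (C/A, transversion), 38 (G/C, transversion).
Of the 12 differences, 3 transitions and 9 transversions over 44 sites: P = 3/44 = 0.068182, Q = 9/44 = 0.204545.
d = −0.5·ln(0.659091) − 0.25·ln(0.590910) = −0.5·(-0.416894) − 0.25·(-0.526092) = 0.3400.

0.3400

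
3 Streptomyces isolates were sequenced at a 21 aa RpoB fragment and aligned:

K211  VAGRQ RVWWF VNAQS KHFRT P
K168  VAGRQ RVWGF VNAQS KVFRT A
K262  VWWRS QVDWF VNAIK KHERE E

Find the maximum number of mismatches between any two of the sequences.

12

Pairwise Hamming distances:
  K211 vs K168: 3
  K211 vs K262: 10
  K168 vs K262: 12
The largest is 12, between K168 and K262.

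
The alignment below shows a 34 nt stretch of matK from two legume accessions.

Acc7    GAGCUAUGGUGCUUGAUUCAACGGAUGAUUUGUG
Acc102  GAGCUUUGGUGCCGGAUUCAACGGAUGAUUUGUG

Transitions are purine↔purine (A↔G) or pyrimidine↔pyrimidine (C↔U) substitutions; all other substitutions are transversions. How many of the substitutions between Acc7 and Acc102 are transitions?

1

Mismatches occur at site 6 (A↔U, transversion), site 13 (U↔C, transition), site 14 (U↔G, transversion).
Of the 3 differences, 1 transition and 2 transversions, so the answer is 1.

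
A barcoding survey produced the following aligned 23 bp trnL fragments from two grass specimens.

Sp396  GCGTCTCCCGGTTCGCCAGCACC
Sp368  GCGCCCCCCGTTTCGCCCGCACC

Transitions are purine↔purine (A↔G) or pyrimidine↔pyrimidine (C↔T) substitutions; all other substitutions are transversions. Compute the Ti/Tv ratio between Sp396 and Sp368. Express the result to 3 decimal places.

The sequences differ at positions 4 (T/C, transition), 6 (T/C, transition), 11 (G/T, transversion), 18 (A/C, transversion).
Of the 4 differences, 2 transitions and 2 transversions, so Ti/Tv = 2/2 = 1.000.

1.000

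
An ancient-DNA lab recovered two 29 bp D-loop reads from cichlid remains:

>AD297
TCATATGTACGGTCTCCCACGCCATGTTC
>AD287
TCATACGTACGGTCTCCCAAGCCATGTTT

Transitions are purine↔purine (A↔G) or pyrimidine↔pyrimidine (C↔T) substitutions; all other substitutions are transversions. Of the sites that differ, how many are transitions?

2

The sequences differ at positions 6 (T/C, transition), 20 (C/A, transversion), 29 (C/T, transition).
Of the 3 differences, 2 transitions and 1 transversion, so the answer is 2.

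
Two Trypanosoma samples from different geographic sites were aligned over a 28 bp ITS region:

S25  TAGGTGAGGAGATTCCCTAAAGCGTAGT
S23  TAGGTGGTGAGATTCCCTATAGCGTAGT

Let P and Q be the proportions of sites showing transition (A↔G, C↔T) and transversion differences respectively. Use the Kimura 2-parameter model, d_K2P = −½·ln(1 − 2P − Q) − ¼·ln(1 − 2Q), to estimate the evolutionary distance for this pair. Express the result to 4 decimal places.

The sequences differ at positions 7 (A/G, transition), 8 (G/T, transversion), 20 (A/T, transversion).
Of the 3 differences, 1 transition and 2 transversions over 28 sites: P = 1/28 = 0.035714, Q = 2/28 = 0.071429.
d = −0.5·ln(0.857143) − 0.25·ln(0.857142) = −0.5·(-0.154151) − 0.25·(-0.154152) = 0.1156.

0.1156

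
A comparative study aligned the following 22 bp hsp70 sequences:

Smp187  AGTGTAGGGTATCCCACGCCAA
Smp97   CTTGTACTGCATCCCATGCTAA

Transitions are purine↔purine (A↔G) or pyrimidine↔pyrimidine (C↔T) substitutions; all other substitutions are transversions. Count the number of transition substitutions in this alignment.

3

Mismatches occur at site 1 (A↔C, transversion), site 2 (G↔T, transversion), site 7 (G↔C, transversion), site 8 (G↔T, transversion), site 10 (T↔C, transition), site 17 (C↔T, transition), site 20 (C↔T, transition).
Of the 7 differences, 3 transitions and 4 transversions, so the answer is 3.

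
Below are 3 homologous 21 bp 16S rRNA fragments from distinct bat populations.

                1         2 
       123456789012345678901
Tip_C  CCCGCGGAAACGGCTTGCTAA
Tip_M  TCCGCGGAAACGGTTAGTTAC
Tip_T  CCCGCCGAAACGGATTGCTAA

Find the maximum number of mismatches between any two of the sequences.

6

Pairwise Hamming distances:
  Tip_C vs Tip_M: 5
  Tip_C vs Tip_T: 2
  Tip_M vs Tip_T: 6
The largest is 6, between Tip_M and Tip_T.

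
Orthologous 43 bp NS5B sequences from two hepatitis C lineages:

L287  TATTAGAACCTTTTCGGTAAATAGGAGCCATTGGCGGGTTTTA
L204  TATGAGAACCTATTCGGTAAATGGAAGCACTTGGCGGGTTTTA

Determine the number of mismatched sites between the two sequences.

Differing sites — 4:T/G; 12:T/A; 23:A/G; 25:G/A; 29:C/A; 30:A/C.
That gives 6 mismatches out of 43 aligned sites, so the Hamming distance is 6.

6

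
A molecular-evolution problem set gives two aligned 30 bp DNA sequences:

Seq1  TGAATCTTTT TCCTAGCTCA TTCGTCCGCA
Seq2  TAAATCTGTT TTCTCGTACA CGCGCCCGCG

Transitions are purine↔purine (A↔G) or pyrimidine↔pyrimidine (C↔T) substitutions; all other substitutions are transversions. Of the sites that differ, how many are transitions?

Differing sites — 2:G/A (Ti); 8:T/G (Tv); 12:C/T (Ti); 15:A/C (Tv); 17:C/T (Ti); 18:T/A (Tv); 21:T/C (Ti); 22:T/G (Tv); 25:T/C (Ti); 30:A/G (Ti).
Of the 10 differences, 6 transitions and 4 transversions, so the answer is 6.

6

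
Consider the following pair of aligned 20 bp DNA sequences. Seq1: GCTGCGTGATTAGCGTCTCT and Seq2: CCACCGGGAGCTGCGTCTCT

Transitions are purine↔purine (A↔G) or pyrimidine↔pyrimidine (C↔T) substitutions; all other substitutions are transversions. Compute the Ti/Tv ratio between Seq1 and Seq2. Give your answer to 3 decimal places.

The sequences differ at positions 1 (G/C, transversion), 3 (T/A, transversion), 4 (G/C, transversion), 7 (T/G, transversion), 10 (T/G, transversion), 11 (T/C, transition), 12 (A/T, transversion).
Of the 7 differences, 1 transition and 6 transversions, so Ti/Tv = 1/6 = 0.167.

0.167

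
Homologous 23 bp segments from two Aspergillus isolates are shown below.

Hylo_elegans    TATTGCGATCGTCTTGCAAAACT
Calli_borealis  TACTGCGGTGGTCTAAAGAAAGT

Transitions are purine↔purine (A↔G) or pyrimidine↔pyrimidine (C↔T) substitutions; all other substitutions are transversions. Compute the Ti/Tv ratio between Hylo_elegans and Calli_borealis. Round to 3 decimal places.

1.000

Differing sites — 3:T/C (Ti); 8:A/G (Ti); 10:C/G (Tv); 15:T/A (Tv); 16:G/A (Ti); 17:C/A (Tv); 18:A/G (Ti); 22:C/G (Tv).
Of the 8 differences, 4 transitions and 4 transversions, so Ti/Tv = 4/4 = 1.000.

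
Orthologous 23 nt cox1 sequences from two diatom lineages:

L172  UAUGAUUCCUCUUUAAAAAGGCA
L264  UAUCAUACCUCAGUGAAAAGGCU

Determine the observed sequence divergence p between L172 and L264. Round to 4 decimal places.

Mismatches occur at site 4 (G/C), site 7 (U/A), site 12 (U/A), site 13 (U/G), site 15 (A/G), site 23 (A/U).
There are 6 differences over 23 sites, so p = 6/23 = 0.2609.

0.2609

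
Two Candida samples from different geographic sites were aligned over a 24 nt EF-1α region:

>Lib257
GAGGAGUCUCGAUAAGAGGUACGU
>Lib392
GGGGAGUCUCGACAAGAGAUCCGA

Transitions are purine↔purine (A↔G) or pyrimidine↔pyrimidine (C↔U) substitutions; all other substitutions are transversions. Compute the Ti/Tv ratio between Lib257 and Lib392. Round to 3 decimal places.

Differing sites — 2:A/G (Ti); 13:U/C (Ti); 19:G/A (Ti); 21:A/C (Tv); 24:U/A (Tv).
Of the 5 differences, 3 transitions and 2 transversions, so Ti/Tv = 3/2 = 1.500.

1.500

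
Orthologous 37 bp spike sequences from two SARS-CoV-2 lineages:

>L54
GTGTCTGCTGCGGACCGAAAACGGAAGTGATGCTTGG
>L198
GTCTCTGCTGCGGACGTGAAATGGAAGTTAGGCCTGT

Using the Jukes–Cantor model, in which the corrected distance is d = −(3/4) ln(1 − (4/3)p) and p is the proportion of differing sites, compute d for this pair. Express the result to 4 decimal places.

0.2940

Mismatches occur at site 3 (G↔C), site 16 (C↔G), site 17 (G↔T), site 18 (A↔G), site 22 (C↔T), site 29 (G↔T), site 31 (T↔G), site 34 (T↔C), site 37 (G↔T).
p = 9/37 = 0.243243.
d = −0.75 · ln(1 − (4/3)·0.243243) = −0.75 · ln(0.675676) = −0.75 · (-0.392042) = 0.2940.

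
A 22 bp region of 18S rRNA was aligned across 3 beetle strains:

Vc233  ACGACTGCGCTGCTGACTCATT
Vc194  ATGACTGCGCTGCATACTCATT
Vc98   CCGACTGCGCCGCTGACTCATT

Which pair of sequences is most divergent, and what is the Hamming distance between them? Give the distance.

Pairwise Hamming distances:
  Vc233 vs Vc194: 3
  Vc233 vs Vc98: 2
  Vc194 vs Vc98: 5
The largest is 5, between Vc194 and Vc98.

5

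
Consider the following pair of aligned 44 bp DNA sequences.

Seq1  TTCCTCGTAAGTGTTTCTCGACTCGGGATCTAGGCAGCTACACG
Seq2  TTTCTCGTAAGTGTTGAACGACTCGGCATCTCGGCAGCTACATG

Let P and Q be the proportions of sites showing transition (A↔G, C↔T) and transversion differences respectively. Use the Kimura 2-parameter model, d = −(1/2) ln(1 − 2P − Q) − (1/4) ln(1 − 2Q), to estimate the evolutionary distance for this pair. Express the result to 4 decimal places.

0.1789

Mismatches occur at site 3 (C→T, transition), site 16 (T→G, transversion), site 17 (C→A, transversion), site 18 (T→A, transversion), site 27 (G→C, transversion), site 32 (A→C, transversion), site 43 (C→T, transition).
Of the 7 differences, 2 transitions and 5 transversions over 44 sites: P = 2/44 = 0.045455, Q = 5/44 = 0.113636.
d = −0.5·ln(0.795454) − 0.25·ln(0.772728) = −0.5·(-0.228842) − 0.25·(-0.257828) = 0.1789.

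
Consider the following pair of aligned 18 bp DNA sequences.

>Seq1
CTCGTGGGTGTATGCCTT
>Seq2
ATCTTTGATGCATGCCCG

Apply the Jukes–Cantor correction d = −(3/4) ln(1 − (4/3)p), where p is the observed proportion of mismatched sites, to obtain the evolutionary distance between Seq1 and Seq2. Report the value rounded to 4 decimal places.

Differing sites — 1:C/A; 4:G/T; 6:G/T; 8:G/A; 11:T/C; 17:T/C; 18:T/G.
p = 7/18 = 0.388889.
d = −0.75 · ln(1 − (4/3)·0.388889) = −0.75 · ln(0.481481) = −0.75 · (-0.730889) = 0.5482.

0.5482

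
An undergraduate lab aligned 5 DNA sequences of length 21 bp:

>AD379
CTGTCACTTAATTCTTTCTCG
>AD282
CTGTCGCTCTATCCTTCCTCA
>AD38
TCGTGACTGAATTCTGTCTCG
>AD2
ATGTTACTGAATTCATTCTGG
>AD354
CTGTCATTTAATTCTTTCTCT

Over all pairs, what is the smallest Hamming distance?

Pairwise Hamming distances:
  AD379 vs AD282: 6
  AD379 vs AD38: 5
  AD379 vs AD2: 5
  AD379 vs AD354: 2
  AD282 vs AD38: 10
  AD282 vs AD2: 10
  AD282 vs AD354: 7
  AD38 vs AD2: 6
  AD38 vs AD354: 7
  AD2 vs AD354: 7
The smallest is 2, between AD379 and AD354.

2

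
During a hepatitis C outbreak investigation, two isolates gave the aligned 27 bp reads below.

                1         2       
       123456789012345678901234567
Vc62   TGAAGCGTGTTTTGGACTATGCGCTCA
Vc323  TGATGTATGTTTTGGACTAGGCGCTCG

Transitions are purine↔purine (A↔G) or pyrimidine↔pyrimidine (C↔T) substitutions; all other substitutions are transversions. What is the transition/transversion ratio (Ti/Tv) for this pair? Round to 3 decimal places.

Differing sites — 4:A/T (Tv); 6:C/T (Ti); 7:G/A (Ti); 20:T/G (Tv); 27:A/G (Ti).
Of the 5 differences, 3 transitions and 2 transversions, so Ti/Tv = 3/2 = 1.500.

1.500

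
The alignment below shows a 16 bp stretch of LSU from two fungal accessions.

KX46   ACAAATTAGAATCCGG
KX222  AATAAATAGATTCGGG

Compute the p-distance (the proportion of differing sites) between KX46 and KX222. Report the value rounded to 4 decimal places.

0.3125

Mismatches occur at site 2 (C↔A), site 3 (A↔T), site 6 (T↔A), site 11 (A↔T), site 14 (C↔G).
There are 5 differences over 16 sites, so p = 5/16 = 0.3125.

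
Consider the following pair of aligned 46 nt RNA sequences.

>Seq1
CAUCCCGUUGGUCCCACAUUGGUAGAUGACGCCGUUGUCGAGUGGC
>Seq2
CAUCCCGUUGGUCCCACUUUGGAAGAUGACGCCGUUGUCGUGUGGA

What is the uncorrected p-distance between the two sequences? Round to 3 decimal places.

0.087

Differing sites — 18:A/U; 23:U/A; 41:A/U; 46:C/A.
There are 4 differences over 46 sites, so p = 4/46 = 0.087.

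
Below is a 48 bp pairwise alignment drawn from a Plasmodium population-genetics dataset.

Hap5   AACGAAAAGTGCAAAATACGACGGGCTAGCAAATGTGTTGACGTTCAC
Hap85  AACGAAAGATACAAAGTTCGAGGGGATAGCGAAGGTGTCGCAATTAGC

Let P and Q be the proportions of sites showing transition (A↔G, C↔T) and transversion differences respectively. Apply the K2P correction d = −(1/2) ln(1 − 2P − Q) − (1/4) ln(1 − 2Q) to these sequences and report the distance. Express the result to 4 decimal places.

0.4124

Mismatches occur at site 8 (A→G, transition), site 9 (G→A, transition), site 11 (G→A, transition), site 16 (A→G, transition), site 18 (A→T, transversion), site 22 (C→G, transversion), site 26 (C→A, transversion), site 31 (A→G, transition), site 34 (T→G, transversion), site 39 (T→C, transition), site 41 (A→C, transversion), site 42 (C→A, transversion), site 43 (G→A, transition), site 46 (C→A, transversion), site 47 (A→G, transition).
Of the 15 differences, 8 transitions and 7 transversions over 48 sites: P = 8/48 = 0.166667, Q = 7/48 = 0.145833.
d = −0.5·ln(0.520833) − 0.25·ln(0.708334) = −0.5·(-0.652326) − 0.25·(-0.344840) = 0.4124.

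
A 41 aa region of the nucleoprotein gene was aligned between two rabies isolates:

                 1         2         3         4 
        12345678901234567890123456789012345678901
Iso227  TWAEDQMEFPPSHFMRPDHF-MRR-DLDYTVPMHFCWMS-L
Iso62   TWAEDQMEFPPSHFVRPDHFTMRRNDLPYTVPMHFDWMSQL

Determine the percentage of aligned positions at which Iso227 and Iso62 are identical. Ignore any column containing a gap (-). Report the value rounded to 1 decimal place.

92.1%

Excluding the 3 gap columns leaves 38 comparable sites.
Differing sites — 15:M/V; 28:D/P; 36:C/D.
35 of the 38 comparable sites match, so the percent identity is 35/38 × 100 = 92.1%.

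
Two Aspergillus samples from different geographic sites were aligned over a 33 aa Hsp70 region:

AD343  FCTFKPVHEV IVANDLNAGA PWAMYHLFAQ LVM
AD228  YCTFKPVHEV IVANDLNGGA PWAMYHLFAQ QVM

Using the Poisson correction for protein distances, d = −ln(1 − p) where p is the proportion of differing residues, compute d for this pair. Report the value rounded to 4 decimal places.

0.0953

Mismatches occur at site 1 (F↔Y), site 18 (A↔G), site 31 (L↔Q).
p = 3/33 = 0.090909.
d = −ln(1 − 0.090909) = −ln(0.909091) = 0.0953.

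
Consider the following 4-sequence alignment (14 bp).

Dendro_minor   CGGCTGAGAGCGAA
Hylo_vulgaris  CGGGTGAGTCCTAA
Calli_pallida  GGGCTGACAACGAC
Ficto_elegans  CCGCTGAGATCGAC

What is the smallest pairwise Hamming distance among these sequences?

Pairwise Hamming distances:
  Dendro_minor vs Hylo_vulgaris: 4
  Dendro_minor vs Calli_pallida: 4
  Dendro_minor vs Ficto_elegans: 3
  Hylo_vulgaris vs Calli_pallida: 7
  Hylo_vulgaris vs Ficto_elegans: 6
  Calli_pallida vs Ficto_elegans: 4
The smallest is 3, between Dendro_minor and Ficto_elegans.

3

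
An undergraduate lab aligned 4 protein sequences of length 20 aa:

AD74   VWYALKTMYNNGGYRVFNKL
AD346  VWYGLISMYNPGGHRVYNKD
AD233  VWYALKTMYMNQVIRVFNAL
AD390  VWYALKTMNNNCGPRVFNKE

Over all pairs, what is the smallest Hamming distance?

Pairwise Hamming distances:
  AD74 vs AD346: 7
  AD74 vs AD233: 5
  AD74 vs AD390: 4
  AD346 vs AD233: 11
  AD346 vs AD390: 9
  AD233 vs AD390: 7
The smallest is 4, between AD74 and AD390.

4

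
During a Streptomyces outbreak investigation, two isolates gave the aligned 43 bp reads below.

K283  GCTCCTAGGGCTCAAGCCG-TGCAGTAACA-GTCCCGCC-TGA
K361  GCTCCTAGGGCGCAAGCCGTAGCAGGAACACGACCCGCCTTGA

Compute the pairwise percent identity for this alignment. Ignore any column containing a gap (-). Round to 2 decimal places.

90.00%

Excluding the 3 gap columns leaves 40 comparable sites.
The sequences differ at positions 12 (T/G), 21 (T/A), 26 (T/G), 33 (T/A).
36 of the 40 comparable sites match, so the percent identity is 36/40 × 100 = 90.00%.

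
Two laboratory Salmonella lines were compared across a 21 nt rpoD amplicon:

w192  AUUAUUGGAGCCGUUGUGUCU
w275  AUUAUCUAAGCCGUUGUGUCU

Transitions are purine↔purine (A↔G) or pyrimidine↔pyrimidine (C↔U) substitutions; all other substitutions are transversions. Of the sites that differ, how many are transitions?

2

Differing sites — 6:U/C (Ti); 7:G/U (Tv); 8:G/A (Ti).
Of the 3 differences, 2 transitions and 1 transversion, so the answer is 2.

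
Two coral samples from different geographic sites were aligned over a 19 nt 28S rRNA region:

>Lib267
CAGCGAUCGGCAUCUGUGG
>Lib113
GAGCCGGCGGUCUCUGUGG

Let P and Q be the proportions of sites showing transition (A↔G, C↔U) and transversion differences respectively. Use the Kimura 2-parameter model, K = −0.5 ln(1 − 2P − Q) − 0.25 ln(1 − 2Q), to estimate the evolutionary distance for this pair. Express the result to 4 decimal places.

0.4099

Differing sites — 1:C/G (Tv); 5:G/C (Tv); 6:A/G (Ti); 7:U/G (Tv); 11:C/U (Ti); 12:A/C (Tv).
Of the 6 differences, 2 transitions and 4 transversions over 19 sites: P = 2/19 = 0.105263, Q = 4/19 = 0.210526.
d = −0.5·ln(0.578948) − 0.25·ln(0.578948) = −0.5·(-0.546543) − 0.25·(-0.546543) = 0.4099.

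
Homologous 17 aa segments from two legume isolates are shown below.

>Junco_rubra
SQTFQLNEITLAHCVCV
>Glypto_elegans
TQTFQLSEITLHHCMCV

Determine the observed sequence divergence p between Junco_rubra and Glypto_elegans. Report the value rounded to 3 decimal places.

Mismatches occur at site 1 (S/T), site 7 (N/S), site 12 (A/H), site 15 (V/M).
There are 4 differences over 17 sites, so p = 4/17 = 0.235.

0.235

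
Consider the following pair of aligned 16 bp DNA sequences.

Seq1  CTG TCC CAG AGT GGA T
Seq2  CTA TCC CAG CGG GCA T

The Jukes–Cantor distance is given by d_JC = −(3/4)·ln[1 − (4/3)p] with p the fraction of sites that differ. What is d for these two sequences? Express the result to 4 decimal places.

0.3041

Differing sites — 3:G/A; 10:A/C; 12:T/G; 14:G/C.
p = 4/16 = 0.250000.
d = −0.75 · ln(1 − (4/3)·0.250000) = −0.75 · ln(0.666667) = −0.75 · (-0.405465) = 0.3041.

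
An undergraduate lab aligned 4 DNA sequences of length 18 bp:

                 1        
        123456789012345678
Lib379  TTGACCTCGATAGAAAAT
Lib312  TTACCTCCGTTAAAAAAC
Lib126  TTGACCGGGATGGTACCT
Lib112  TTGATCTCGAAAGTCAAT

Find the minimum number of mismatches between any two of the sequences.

Pairwise Hamming distances:
  Lib379 vs Lib312: 7
  Lib379 vs Lib126: 6
  Lib379 vs Lib112: 4
  Lib312 vs Lib126: 12
  Lib312 vs Lib112: 11
  Lib126 vs Lib112: 8
The smallest is 4, between Lib379 and Lib112.

4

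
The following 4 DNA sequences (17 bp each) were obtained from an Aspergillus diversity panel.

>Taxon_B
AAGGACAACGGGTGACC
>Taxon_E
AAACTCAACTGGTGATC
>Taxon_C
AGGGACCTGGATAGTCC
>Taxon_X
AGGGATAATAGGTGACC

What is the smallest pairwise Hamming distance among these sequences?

Pairwise Hamming distances:
  Taxon_B vs Taxon_E: 5
  Taxon_B vs Taxon_C: 8
  Taxon_B vs Taxon_X: 4
  Taxon_E vs Taxon_C: 13
  Taxon_E vs Taxon_X: 8
  Taxon_C vs Taxon_X: 9
The smallest is 4, between Taxon_B and Taxon_X.

4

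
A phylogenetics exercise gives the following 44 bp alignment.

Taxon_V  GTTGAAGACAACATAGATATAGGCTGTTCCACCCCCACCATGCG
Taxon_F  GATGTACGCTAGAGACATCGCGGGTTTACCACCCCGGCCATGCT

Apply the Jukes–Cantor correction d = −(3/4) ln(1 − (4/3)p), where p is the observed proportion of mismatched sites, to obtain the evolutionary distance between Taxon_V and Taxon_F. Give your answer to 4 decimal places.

Differing sites — 2:T/A; 5:A/T; 7:G/C; 8:A/G; 10:A/T; 12:C/G; 14:T/G; 16:G/C; 19:A/C; 20:T/G; 21:A/C; 24:C/G; 26:G/T; 28:T/A; 36:C/G; 37:A/G; 44:G/T.
p = 17/44 = 0.386364.
d = −0.75 · ln(1 − (4/3)·0.386364) = −0.75 · ln(0.484848) = −0.75 · (-0.723920) = 0.5429.

0.5429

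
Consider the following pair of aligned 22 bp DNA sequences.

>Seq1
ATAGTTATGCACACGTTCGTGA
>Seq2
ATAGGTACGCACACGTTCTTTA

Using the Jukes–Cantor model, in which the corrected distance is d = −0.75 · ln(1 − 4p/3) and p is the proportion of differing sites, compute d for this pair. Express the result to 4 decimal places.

0.2082

The sequences differ at positions 5 (T/G), 8 (T/C), 19 (G/T), 21 (G/T).
p = 4/22 = 0.181818.
d = −0.75 · ln(1 − (4/3)·0.181818) = −0.75 · ln(0.757576) = −0.75 · (-0.277631) = 0.2082.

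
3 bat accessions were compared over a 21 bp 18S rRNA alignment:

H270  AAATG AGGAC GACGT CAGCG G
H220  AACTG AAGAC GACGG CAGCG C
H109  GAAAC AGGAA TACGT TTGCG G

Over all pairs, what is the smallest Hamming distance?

Pairwise Hamming distances:
  H270 vs H220: 4
  H270 vs H109: 7
  H220 vs H109: 11
The smallest is 4, between H270 and H220.

4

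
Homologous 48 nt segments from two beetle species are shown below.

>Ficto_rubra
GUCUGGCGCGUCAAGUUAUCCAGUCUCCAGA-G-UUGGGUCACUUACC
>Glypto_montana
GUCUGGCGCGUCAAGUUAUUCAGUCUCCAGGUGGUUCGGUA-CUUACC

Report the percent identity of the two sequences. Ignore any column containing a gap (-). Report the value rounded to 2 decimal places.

Excluding the 3 gap columns leaves 45 comparable sites.
The sequences differ at positions 20 (C/U), 31 (A/G), 37 (G/C), 41 (C/A).
41 of the 45 comparable sites match, so the percent identity is 41/45 × 100 = 91.11%.

91.11%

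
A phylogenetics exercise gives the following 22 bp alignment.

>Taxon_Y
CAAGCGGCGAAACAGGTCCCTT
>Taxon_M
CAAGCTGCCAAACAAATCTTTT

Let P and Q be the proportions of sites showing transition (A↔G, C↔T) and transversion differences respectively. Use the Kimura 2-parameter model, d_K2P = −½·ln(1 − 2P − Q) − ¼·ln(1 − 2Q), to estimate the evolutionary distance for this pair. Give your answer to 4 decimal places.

0.3532

Differing sites — 6:G/T (Tv); 9:G/C (Tv); 15:G/A (Ti); 16:G/A (Ti); 19:C/T (Ti); 20:C/T (Ti).
Of the 6 differences, 4 transitions and 2 transversions over 22 sites: P = 4/22 = 0.181818, Q = 2/22 = 0.090909.
d = −0.5·ln(0.545455) − 0.25·ln(0.818182) = −0.5·(-0.606135) − 0.25·(-0.200670) = 0.3532.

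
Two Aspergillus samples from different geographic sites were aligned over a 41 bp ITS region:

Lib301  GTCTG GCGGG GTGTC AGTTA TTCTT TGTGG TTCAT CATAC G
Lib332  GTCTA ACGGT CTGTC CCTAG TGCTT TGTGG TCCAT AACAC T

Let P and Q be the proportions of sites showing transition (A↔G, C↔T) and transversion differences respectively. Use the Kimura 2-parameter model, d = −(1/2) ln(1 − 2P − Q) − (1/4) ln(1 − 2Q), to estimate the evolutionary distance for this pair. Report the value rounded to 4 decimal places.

Mismatches occur at site 5 (G→A, transition), site 6 (G→A, transition), site 10 (G→T, transversion), site 11 (G→C, transversion), site 16 (A→C, transversion), site 17 (G→C, transversion), site 19 (T→A, transversion), site 20 (A→G, transition), site 22 (T→G, transversion), site 32 (T→C, transition), site 36 (C→A, transversion), site 38 (T→C, transition), site 41 (G→T, transversion).
Of the 13 differences, 5 transitions and 8 transversions over 41 sites: P = 5/41 = 0.121951, Q = 8/41 = 0.195122.
d = −0.5·ln(0.560976) − 0.25·ln(0.609756) = −0.5·(-0.578077) − 0.25·(-0.494696) = 0.4127.

0.4127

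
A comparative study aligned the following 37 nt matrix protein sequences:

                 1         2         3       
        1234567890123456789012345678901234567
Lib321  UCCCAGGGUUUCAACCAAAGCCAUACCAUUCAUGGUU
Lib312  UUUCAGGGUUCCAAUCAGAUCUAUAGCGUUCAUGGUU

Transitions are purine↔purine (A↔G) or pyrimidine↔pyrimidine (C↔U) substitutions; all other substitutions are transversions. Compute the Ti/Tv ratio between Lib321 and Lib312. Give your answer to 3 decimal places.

3.500

Mismatches occur at site 2 (C→U, transition), site 3 (C→U, transition), site 11 (U→C, transition), site 15 (C→U, transition), site 18 (A→G, transition), site 20 (G→U, transversion), site 22 (C→U, transition), site 26 (C→G, transversion), site 28 (A→G, transition).
Of the 9 differences, 7 transitions and 2 transversions, so Ti/Tv = 7/2 = 3.500.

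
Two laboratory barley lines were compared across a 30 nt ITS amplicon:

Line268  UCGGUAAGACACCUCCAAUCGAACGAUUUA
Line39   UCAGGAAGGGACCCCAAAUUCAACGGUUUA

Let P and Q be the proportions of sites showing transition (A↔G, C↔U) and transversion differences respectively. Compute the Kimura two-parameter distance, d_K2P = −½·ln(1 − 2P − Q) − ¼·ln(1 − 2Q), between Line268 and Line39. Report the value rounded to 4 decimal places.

0.3918

The sequences differ at positions 3 (G/A, transition), 5 (U/G, transversion), 9 (A/G, transition), 10 (C/G, transversion), 14 (U/C, transition), 16 (C/A, transversion), 20 (C/U, transition), 21 (G/C, transversion), 26 (A/G, transition).
Of the 9 differences, 5 transitions and 4 transversions over 30 sites: P = 5/30 = 0.166667, Q = 4/30 = 0.133333.
d = −0.5·ln(0.533333) − 0.25·ln(0.733334) = −0.5·(-0.628609) − 0.25·(-0.310154) = 0.3918.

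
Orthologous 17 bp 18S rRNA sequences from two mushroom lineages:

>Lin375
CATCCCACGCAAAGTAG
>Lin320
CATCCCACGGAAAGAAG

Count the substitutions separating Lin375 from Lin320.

Differing sites — 10:C/G; 15:T/A.
That gives 2 mismatches out of 17 aligned sites, so the Hamming distance is 2.

2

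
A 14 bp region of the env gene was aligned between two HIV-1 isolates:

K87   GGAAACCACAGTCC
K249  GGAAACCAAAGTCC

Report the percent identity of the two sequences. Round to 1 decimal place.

Differing sites — 9:C/A.
13 of the 14 sites match, so the percent identity is 13/14 × 100 = 92.9%.

92.9%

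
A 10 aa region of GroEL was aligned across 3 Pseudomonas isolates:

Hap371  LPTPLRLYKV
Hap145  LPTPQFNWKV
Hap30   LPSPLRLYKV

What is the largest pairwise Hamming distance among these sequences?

Pairwise Hamming distances:
  Hap371 vs Hap145: 4
  Hap371 vs Hap30: 1
  Hap145 vs Hap30: 5
The largest is 5, between Hap145 and Hap30.

5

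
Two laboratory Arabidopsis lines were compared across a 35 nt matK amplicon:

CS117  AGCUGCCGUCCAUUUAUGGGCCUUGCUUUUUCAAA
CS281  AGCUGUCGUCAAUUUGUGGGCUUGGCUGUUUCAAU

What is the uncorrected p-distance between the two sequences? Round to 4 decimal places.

0.2000

Differing sites — 6:C/U; 11:C/A; 16:A/G; 22:C/U; 24:U/G; 28:U/G; 35:A/U.
There are 7 differences over 35 sites, so p = 7/35 = 0.2000.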